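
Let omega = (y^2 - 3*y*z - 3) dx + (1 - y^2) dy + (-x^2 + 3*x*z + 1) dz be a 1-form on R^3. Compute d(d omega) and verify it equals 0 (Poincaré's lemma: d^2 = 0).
d(d omega) = 0

Step 1: d omega = sum_{i<j} (∂f_j/∂x_i - ∂f_i/∂x_j) dx_i ∧ dx_j:
  coeff of dx ∧ dy: -2*y + 3*z
  coeff of dx ∧ dz: -2*x + 3*y + 3*z
  coeff of dy ∧ dz: 0
Step 2: Apply d again to each 2-form coefficient. The only possible 3-form in R^3 is dx ∧ dy ∧ dz, with coefficient
  ∂(coeff of dy∧dz)/∂x - ∂(coeff of dx∧dz)/∂y + ∂(coeff of dx∧dy)/∂z
  = ∂/∂x (0) - ∂/∂y (-2*x + 3*y + 3*z) + ∂/∂z (-2*y + 3*z).
Each of these terms simplifies to sums of mixed partials that cancel in pairs. The result is 0 (by equality of mixed partials for smooth functions — Schwarz / Clairaut).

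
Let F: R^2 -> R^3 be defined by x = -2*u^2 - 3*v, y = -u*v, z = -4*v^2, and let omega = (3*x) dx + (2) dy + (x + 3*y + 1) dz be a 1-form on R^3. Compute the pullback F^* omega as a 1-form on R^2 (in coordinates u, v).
F^* omega = (24*u^3 + 36*u*v - 2*v) du + (16*u^2*v + 18*u^2 + 24*u*v^2 - 2*u + 24*v^2 + 19*v) dv

Using F^*(f dg) = (f ∘ F) d(g ∘ F), substitute each coordinate x_i by F_i(u, v) in f_i, and replace dx_i by d F_i = (∂F_i/∂u) du + (∂F_i/∂v) dv.
  For the x component: f_1(F) = -6*u^2 - 9*v; d F_1 = (-4*u) du + (-3) dv
  For the y component: f_2(F) = 2; d F_2 = (-v) du + (-u) dv
  For the z component: f_3(F) = -2*u^2 - 3*u*v - 3*v + 1; d F_3 = (0) du + (-8*v) dv
Combining and collecting du, dv coefficients:
  coeff of du: 24*u^3 + 36*u*v - 2*v
  coeff of dv: 16*u^2*v + 18*u^2 + 24*u*v^2 - 2*u + 24*v^2 + 19*v
F^* omega = (24*u^3 + 36*u*v - 2*v) du + (16*u^2*v + 18*u^2 + 24*u*v^2 - 2*u + 24*v^2 + 19*v) dv.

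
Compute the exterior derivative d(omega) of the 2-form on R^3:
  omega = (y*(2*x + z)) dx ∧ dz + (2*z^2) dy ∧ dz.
d(omega) = (-2*x - z) dx ∧ dy ∧ dz

For a 2-form omega = sum_{i<j} g_{ij} dx_i ∧ dx_j, the exterior derivative is
  d(omega) = sum_{i<j} d(g_{ij}) ∧ dx_i ∧ dx_j = sum_{i<j, k} (∂g_{ij}/∂x_k) dx_k ∧ dx_i ∧ dx_j.
Expand each term, using dx_k ∧ dx_i ∧ dx_j = sgn(permutation) dx_{(a)} ∧ dx_{(b)} ∧ dx_{(c)} with (a < b < c) sorted:
  d(y*(2*x + z)) includes (∂/∂y)(y*(2*x + z)) dy = (2*x + z) dy, which multiplied by dx ∧ dz gives (-2*x - z) dx ∧ dy ∧ dz
Collecting like 3-forms: d(omega) = (-2*x - z) dx ∧ dy ∧ dz.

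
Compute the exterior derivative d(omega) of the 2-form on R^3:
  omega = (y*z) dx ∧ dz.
d(omega) = (-z) dx ∧ dy ∧ dz

For a 2-form omega = sum_{i<j} g_{ij} dx_i ∧ dx_j, the exterior derivative is
  d(omega) = sum_{i<j} d(g_{ij}) ∧ dx_i ∧ dx_j = sum_{i<j, k} (∂g_{ij}/∂x_k) dx_k ∧ dx_i ∧ dx_j.
Expand each term, using dx_k ∧ dx_i ∧ dx_j = sgn(permutation) dx_{(a)} ∧ dx_{(b)} ∧ dx_{(c)} with (a < b < c) sorted:
  d(y*z) includes (∂/∂y)(y*z) dy = (z) dy, which multiplied by dx ∧ dz gives (-z) dx ∧ dy ∧ dz
Collecting like 3-forms: d(omega) = (-z) dx ∧ dy ∧ dz.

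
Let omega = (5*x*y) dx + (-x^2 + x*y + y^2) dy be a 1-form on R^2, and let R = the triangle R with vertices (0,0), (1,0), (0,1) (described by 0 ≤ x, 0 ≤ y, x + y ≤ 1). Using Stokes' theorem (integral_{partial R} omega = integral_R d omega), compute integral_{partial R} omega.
integral_(partial R) omega = -1

Stokes: integral_partial_R omega = integral_R d omega with d omega = (∂Q/∂x - ∂P/∂y) dx ∧ dy.
  ∂Q/∂x = -2*x + y
  ∂P/∂y = 5*x
  integrand = ∂Q/∂x - ∂P/∂y = -7*x + y.
Integrating over R: integral_0^1 integral_0^{1-x} (-7*x + y) dy dx = -1.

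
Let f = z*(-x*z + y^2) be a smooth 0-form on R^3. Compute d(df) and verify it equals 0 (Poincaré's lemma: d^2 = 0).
d(df) = 0

Step 1: df = sum_i (∂f/∂x_i) dx_i = (-z^2) dx + (2*y*z) dy + (-2*x*z + y^2) dz.
Step 2: Apply d again. Using the 1-form formula, the coefficient of dx ∧ dy in d(df) is ∂^2 f/∂x ∂y - ∂^2 f/∂y ∂x = (0) - (0) = 0 (equality of mixed partials for smooth f).
Similarly for dx ∧ dz and dy ∧ dz — all coefficients vanish. So d(df) = 0.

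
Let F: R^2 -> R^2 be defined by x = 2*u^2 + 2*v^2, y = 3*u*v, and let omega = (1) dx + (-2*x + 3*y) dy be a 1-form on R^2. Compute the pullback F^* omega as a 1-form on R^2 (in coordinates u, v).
F^* omega = (-12*u^2*v + 27*u*v^2 + 4*u - 12*v^3) du + (-12*u^3 + 27*u^2*v - 12*u*v^2 + 4*v) dv

Using F^*(f dg) = (f ∘ F) d(g ∘ F), substitute each coordinate x_i by F_i(u, v) in f_i, and replace dx_i by d F_i = (∂F_i/∂u) du + (∂F_i/∂v) dv.
  For the x component: f_1(F) = 1; d F_1 = (4*u) du + (4*v) dv
  For the y component: f_2(F) = -4*u^2 + 9*u*v - 4*v^2; d F_2 = (3*v) du + (3*u) dv
Combining and collecting du, dv coefficients:
  coeff of du: -12*u^2*v + 27*u*v^2 + 4*u - 12*v^3
  coeff of dv: -12*u^3 + 27*u^2*v - 12*u*v^2 + 4*v
F^* omega = (-12*u^2*v + 27*u*v^2 + 4*u - 12*v^3) du + (-12*u^3 + 27*u^2*v - 12*u*v^2 + 4*v) dv.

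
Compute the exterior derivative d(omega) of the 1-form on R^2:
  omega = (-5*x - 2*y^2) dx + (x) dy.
d(omega) = (4*y + 1) dx ∧ dy

For a 1-form omega = sum_i f_i dx_i, the exterior derivative is
  d(omega) = sum_{i < j} (∂f_j/∂x_i - ∂f_i/∂x_j) dx_i ∧ dx_j.
  coefficient of dx ∧ dy: ∂f_2/∂x - ∂f_1/∂y = ∂(x)/∂x - ∂(-5*x - 2*y^2)/∂y = 4*y + 1
Assembling: d(omega) = (4*y + 1) dx ∧ dy.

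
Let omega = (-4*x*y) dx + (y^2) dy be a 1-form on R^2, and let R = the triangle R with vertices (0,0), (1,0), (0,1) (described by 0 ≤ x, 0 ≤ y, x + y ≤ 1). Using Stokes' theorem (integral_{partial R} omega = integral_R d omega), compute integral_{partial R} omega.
integral_(partial R) omega = 2/3

Stokes: integral_partial_R omega = integral_R d omega with d omega = (∂Q/∂x - ∂P/∂y) dx ∧ dy.
  ∂Q/∂x = 0
  ∂P/∂y = -4*x
  integrand = ∂Q/∂x - ∂P/∂y = 4*x.
Integrating over R: integral_0^1 integral_0^{1-x} (4*x) dy dx = 2/3.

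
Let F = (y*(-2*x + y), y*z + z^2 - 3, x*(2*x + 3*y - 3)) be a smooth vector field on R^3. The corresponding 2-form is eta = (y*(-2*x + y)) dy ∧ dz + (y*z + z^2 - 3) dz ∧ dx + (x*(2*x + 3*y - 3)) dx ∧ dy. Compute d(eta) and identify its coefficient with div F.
d(eta) = (-2*y + z) dx ∧ dy ∧ dz; div F = -2*y + z

For a 2-form in R^3 of the form above, applying d gives a 3-form with coefficient ∂P/∂x + ∂Q/∂y + ∂R/∂z:
  ∂P/∂x = -2*y
  ∂Q/∂y = z
  ∂R/∂z = 0
Sum = -2*y + z, which is exactly div F.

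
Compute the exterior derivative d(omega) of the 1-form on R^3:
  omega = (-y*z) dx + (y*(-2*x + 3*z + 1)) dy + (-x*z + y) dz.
d(omega) = (-2*y + z) dx ∧ dy + (y - z) dx ∧ dz + (1 - 3*y) dy ∧ dz

For a 1-form omega = sum_i f_i dx_i, the exterior derivative is
  d(omega) = sum_{i < j} (∂f_j/∂x_i - ∂f_i/∂x_j) dx_i ∧ dx_j.
  coefficient of dx ∧ dy: ∂f_2/∂x - ∂f_1/∂y = ∂(y*(-2*x + 3*z + 1))/∂x - ∂(-y*z)/∂y = -2*y + z
  coefficient of dx ∧ dz: ∂f_3/∂x - ∂f_1/∂z = ∂(-x*z + y)/∂x - ∂(-y*z)/∂z = y - z
  coefficient of dy ∧ dz: ∂f_3/∂y - ∂f_2/∂z = ∂(-x*z + y)/∂y - ∂(y*(-2*x + 3*z + 1))/∂z = 1 - 3*y
Assembling: d(omega) = (-2*y + z) dx ∧ dy + (y - z) dx ∧ dz + (1 - 3*y) dy ∧ dz.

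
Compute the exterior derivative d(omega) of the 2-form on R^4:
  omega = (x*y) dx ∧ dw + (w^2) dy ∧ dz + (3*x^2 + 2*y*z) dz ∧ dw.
d(omega) = (-x) dx ∧ dy ∧ dw + (2*w + 2*z) dy ∧ dz ∧ dw + (6*x) dx ∧ dz ∧ dw

For a 2-form omega = sum_{i<j} g_{ij} dx_i ∧ dx_j, the exterior derivative is
  d(omega) = sum_{i<j} d(g_{ij}) ∧ dx_i ∧ dx_j = sum_{i<j, k} (∂g_{ij}/∂x_k) dx_k ∧ dx_i ∧ dx_j.
Expand each term, using dx_k ∧ dx_i ∧ dx_j = sgn(permutation) dx_{(a)} ∧ dx_{(b)} ∧ dx_{(c)} with (a < b < c) sorted:
  d(x*y) includes (∂/∂y)(x*y) dy = (x) dy, which multiplied by dx ∧ dw gives (-x) dx ∧ dy ∧ dw
  d(w^2) includes (∂/∂w)(w^2) dw = (2*w) dw, which multiplied by dy ∧ dz gives (2*w) dy ∧ dz ∧ dw
  d(3*x^2 + 2*y*z) includes (∂/∂x)(3*x^2 + 2*y*z) dx = (6*x) dx, which multiplied by dz ∧ dw gives (6*x) dx ∧ dz ∧ dw
  d(3*x^2 + 2*y*z) includes (∂/∂y)(3*x^2 + 2*y*z) dy = (2*z) dy, which multiplied by dz ∧ dw gives (2*z) dy ∧ dz ∧ dw
Collecting like 3-forms: d(omega) = (-x) dx ∧ dy ∧ dw + (2*w + 2*z) dy ∧ dz ∧ dw + (6*x) dx ∧ dz ∧ dw.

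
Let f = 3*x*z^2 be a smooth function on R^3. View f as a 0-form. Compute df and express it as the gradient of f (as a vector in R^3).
df = (3*z^2) dx + (0) dy + (6*x*z) dz; grad f = (3*z^2, 0, 6*x*z)

For a 0-form f, d f = (∂f/∂x) dx + (∂f/∂y) dy + (∂f/∂z) dz. The components of the vector representation are exactly the entries of grad f in Cartesian coordinates:
  ∂f/∂x = 3*z^2
  ∂f/∂y = 0
  ∂f/∂z = 6*x*z.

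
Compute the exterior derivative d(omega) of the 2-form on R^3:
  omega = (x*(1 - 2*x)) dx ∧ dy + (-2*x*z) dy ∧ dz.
d(omega) = (-2*z) dx ∧ dy ∧ dz

For a 2-form omega = sum_{i<j} g_{ij} dx_i ∧ dx_j, the exterior derivative is
  d(omega) = sum_{i<j} d(g_{ij}) ∧ dx_i ∧ dx_j = sum_{i<j, k} (∂g_{ij}/∂x_k) dx_k ∧ dx_i ∧ dx_j.
Expand each term, using dx_k ∧ dx_i ∧ dx_j = sgn(permutation) dx_{(a)} ∧ dx_{(b)} ∧ dx_{(c)} with (a < b < c) sorted:
  d(-2*x*z) includes (∂/∂x)(-2*x*z) dx = (-2*z) dx, which multiplied by dy ∧ dz gives (-2*z) dx ∧ dy ∧ dz
Collecting like 3-forms: d(omega) = (-2*z) dx ∧ dy ∧ dz.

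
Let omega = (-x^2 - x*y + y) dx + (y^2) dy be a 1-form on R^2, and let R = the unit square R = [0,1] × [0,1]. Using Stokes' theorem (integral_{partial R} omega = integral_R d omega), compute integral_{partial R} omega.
integral_(partial R) omega = -1/2

Stokes: integral_partial_R omega = integral_R d omega with d omega = (∂Q/∂x - ∂P/∂y) dx ∧ dy.
  ∂Q/∂x = 0
  ∂P/∂y = 1 - x
  integrand = ∂Q/∂x - ∂P/∂y = x - 1.
Integrating over R: integral_0^1 integral_0^1 (x - 1) dx dy = -1/2.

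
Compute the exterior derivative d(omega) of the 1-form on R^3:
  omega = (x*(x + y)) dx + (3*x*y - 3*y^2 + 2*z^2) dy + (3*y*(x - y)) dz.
d(omega) = (-x + 3*y) dx ∧ dy + (3*y) dx ∧ dz + (3*x - 6*y - 4*z) dy ∧ dz

For a 1-form omega = sum_i f_i dx_i, the exterior derivative is
  d(omega) = sum_{i < j} (∂f_j/∂x_i - ∂f_i/∂x_j) dx_i ∧ dx_j.
  coefficient of dx ∧ dy: ∂f_2/∂x - ∂f_1/∂y = ∂(3*x*y - 3*y^2 + 2*z^2)/∂x - ∂(x*(x + y))/∂y = -x + 3*y
  coefficient of dx ∧ dz: ∂f_3/∂x - ∂f_1/∂z = ∂(3*y*(x - y))/∂x - ∂(x*(x + y))/∂z = 3*y
  coefficient of dy ∧ dz: ∂f_3/∂y - ∂f_2/∂z = ∂(3*y*(x - y))/∂y - ∂(3*x*y - 3*y^2 + 2*z^2)/∂z = 3*x - 6*y - 4*z
Assembling: d(omega) = (-x + 3*y) dx ∧ dy + (3*y) dx ∧ dz + (3*x - 6*y - 4*z) dy ∧ dz.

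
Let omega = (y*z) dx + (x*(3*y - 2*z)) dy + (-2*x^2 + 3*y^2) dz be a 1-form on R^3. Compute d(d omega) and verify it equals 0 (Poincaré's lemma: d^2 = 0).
d(d omega) = 0

Step 1: d omega = sum_{i<j} (∂f_j/∂x_i - ∂f_i/∂x_j) dx_i ∧ dx_j:
  coeff of dx ∧ dy: 3*y - 3*z
  coeff of dx ∧ dz: -4*x - y
  coeff of dy ∧ dz: 2*x + 6*y
Step 2: Apply d again to each 2-form coefficient. The only possible 3-form in R^3 is dx ∧ dy ∧ dz, with coefficient
  ∂(coeff of dy∧dz)/∂x - ∂(coeff of dx∧dz)/∂y + ∂(coeff of dx∧dy)/∂z
  = ∂/∂x (2*x + 6*y) - ∂/∂y (-4*x - y) + ∂/∂z (3*y - 3*z).
Each of these terms simplifies to sums of mixed partials that cancel in pairs. The result is 0 (by equality of mixed partials for smooth functions — Schwarz / Clairaut).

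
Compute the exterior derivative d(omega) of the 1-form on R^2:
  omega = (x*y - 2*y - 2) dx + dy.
d(omega) = (2 - x) dx ∧ dy

For a 1-form omega = sum_i f_i dx_i, the exterior derivative is
  d(omega) = sum_{i < j} (∂f_j/∂x_i - ∂f_i/∂x_j) dx_i ∧ dx_j.
  coefficient of dx ∧ dy: ∂f_2/∂x - ∂f_1/∂y = ∂(1)/∂x - ∂(x*y - 2*y - 2)/∂y = 2 - x
Assembling: d(omega) = (2 - x) dx ∧ dy.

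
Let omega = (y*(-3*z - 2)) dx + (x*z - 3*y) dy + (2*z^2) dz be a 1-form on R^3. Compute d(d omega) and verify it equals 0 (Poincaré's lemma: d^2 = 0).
d(d omega) = 0

Step 1: d omega = sum_{i<j} (∂f_j/∂x_i - ∂f_i/∂x_j) dx_i ∧ dx_j:
  coeff of dx ∧ dy: 4*z + 2
  coeff of dx ∧ dz: 3*y
  coeff of dy ∧ dz: -x
Step 2: Apply d again to each 2-form coefficient. The only possible 3-form in R^3 is dx ∧ dy ∧ dz, with coefficient
  ∂(coeff of dy∧dz)/∂x - ∂(coeff of dx∧dz)/∂y + ∂(coeff of dx∧dy)/∂z
  = ∂/∂x (-x) - ∂/∂y (3*y) + ∂/∂z (4*z + 2).
Each of these terms simplifies to sums of mixed partials that cancel in pairs. The result is 0 (by equality of mixed partials for smooth functions — Schwarz / Clairaut).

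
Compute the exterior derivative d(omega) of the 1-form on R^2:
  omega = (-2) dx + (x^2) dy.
d(omega) = (2*x) dx ∧ dy

For a 1-form omega = sum_i f_i dx_i, the exterior derivative is
  d(omega) = sum_{i < j} (∂f_j/∂x_i - ∂f_i/∂x_j) dx_i ∧ dx_j.
  coefficient of dx ∧ dy: ∂f_2/∂x - ∂f_1/∂y = ∂(x^2)/∂x - ∂(-2)/∂y = 2*x
Assembling: d(omega) = (2*x) dx ∧ dy.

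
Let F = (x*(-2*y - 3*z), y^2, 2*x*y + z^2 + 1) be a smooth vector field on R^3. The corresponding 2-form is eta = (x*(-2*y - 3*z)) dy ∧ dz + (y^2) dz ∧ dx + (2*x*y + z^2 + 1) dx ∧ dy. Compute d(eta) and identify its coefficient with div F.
d(eta) = (-z) dx ∧ dy ∧ dz; div F = -z

For a 2-form in R^3 of the form above, applying d gives a 3-form with coefficient ∂P/∂x + ∂Q/∂y + ∂R/∂z:
  ∂P/∂x = -2*y - 3*z
  ∂Q/∂y = 2*y
  ∂R/∂z = 2*z
Sum = -z, which is exactly div F.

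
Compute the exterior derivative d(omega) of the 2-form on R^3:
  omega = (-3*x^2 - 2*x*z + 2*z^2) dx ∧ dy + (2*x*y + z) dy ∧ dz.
d(omega) = (-2*x + 2*y + 4*z) dx ∧ dy ∧ dz

For a 2-form omega = sum_{i<j} g_{ij} dx_i ∧ dx_j, the exterior derivative is
  d(omega) = sum_{i<j} d(g_{ij}) ∧ dx_i ∧ dx_j = sum_{i<j, k} (∂g_{ij}/∂x_k) dx_k ∧ dx_i ∧ dx_j.
Expand each term, using dx_k ∧ dx_i ∧ dx_j = sgn(permutation) dx_{(a)} ∧ dx_{(b)} ∧ dx_{(c)} with (a < b < c) sorted:
  d(-3*x^2 - 2*x*z + 2*z^2) includes (∂/∂z)(-3*x^2 - 2*x*z + 2*z^2) dz = (-2*x + 4*z) dz, which multiplied by dx ∧ dy gives (-2*x + 4*z) dx ∧ dy ∧ dz
  d(2*x*y + z) includes (∂/∂x)(2*x*y + z) dx = (2*y) dx, which multiplied by dy ∧ dz gives (2*y) dx ∧ dy ∧ dz
Collecting like 3-forms: d(omega) = (-2*x + 2*y + 4*z) dx ∧ dy ∧ dz.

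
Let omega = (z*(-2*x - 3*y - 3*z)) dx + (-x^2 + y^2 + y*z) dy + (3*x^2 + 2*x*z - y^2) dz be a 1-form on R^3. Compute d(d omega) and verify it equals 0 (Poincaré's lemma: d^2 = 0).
d(d omega) = 0

Step 1: d omega = sum_{i<j} (∂f_j/∂x_i - ∂f_i/∂x_j) dx_i ∧ dx_j:
  coeff of dx ∧ dy: -2*x + 3*z
  coeff of dx ∧ dz: 8*x + 3*y + 8*z
  coeff of dy ∧ dz: -3*y
Step 2: Apply d again to each 2-form coefficient. The only possible 3-form in R^3 is dx ∧ dy ∧ dz, with coefficient
  ∂(coeff of dy∧dz)/∂x - ∂(coeff of dx∧dz)/∂y + ∂(coeff of dx∧dy)/∂z
  = ∂/∂x (-3*y) - ∂/∂y (8*x + 3*y + 8*z) + ∂/∂z (-2*x + 3*z).
Each of these terms simplifies to sums of mixed partials that cancel in pairs. The result is 0 (by equality of mixed partials for smooth functions — Schwarz / Clairaut).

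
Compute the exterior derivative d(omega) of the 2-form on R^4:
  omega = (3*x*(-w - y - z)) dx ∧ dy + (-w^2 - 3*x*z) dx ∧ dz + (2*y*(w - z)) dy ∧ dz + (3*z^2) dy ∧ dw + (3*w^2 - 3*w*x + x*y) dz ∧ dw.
d(omega) = (-3*x) dx ∧ dy ∧ dz + (-3*x) dx ∧ dy ∧ dw + (-5*w + y) dx ∧ dz ∧ dw + (x + 2*y - 6*z) dy ∧ dz ∧ dw

For a 2-form omega = sum_{i<j} g_{ij} dx_i ∧ dx_j, the exterior derivative is
  d(omega) = sum_{i<j} d(g_{ij}) ∧ dx_i ∧ dx_j = sum_{i<j, k} (∂g_{ij}/∂x_k) dx_k ∧ dx_i ∧ dx_j.
Expand each term, using dx_k ∧ dx_i ∧ dx_j = sgn(permutation) dx_{(a)} ∧ dx_{(b)} ∧ dx_{(c)} with (a < b < c) sorted:
  d(3*x*(-w - y - z)) includes (∂/∂z)(3*x*(-w - y - z)) dz = (-3*x) dz, which multiplied by dx ∧ dy gives (-3*x) dx ∧ dy ∧ dz
  d(3*x*(-w - y - z)) includes (∂/∂w)(3*x*(-w - y - z)) dw = (-3*x) dw, which multiplied by dx ∧ dy gives (-3*x) dx ∧ dy ∧ dw
  d(-w^2 - 3*x*z) includes (∂/∂w)(-w^2 - 3*x*z) dw = (-2*w) dw, which multiplied by dx ∧ dz gives (-2*w) dx ∧ dz ∧ dw
  d(2*y*(w - z)) includes (∂/∂w)(2*y*(w - z)) dw = (2*y) dw, which multiplied by dy ∧ dz gives (2*y) dy ∧ dz ∧ dw
  d(3*z^2) includes (∂/∂z)(3*z^2) dz = (6*z) dz, which multiplied by dy ∧ dw gives (-6*z) dy ∧ dz ∧ dw
  d(3*w^2 - 3*w*x + x*y) includes (∂/∂x)(3*w^2 - 3*w*x + x*y) dx = (-3*w + y) dx, which multiplied by dz ∧ dw gives (-3*w + y) dx ∧ dz ∧ dw
  d(3*w^2 - 3*w*x + x*y) includes (∂/∂y)(3*w^2 - 3*w*x + x*y) dy = (x) dy, which multiplied by dz ∧ dw gives (x) dy ∧ dz ∧ dw
Collecting like 3-forms: d(omega) = (-3*x) dx ∧ dy ∧ dz + (-3*x) dx ∧ dy ∧ dw + (-5*w + y) dx ∧ dz ∧ dw + (x + 2*y - 6*z) dy ∧ dz ∧ dw.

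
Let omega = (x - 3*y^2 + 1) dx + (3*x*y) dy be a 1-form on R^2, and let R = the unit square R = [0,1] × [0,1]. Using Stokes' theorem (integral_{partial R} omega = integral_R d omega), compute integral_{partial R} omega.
integral_(partial R) omega = 9/2

Stokes: integral_partial_R omega = integral_R d omega with d omega = (∂Q/∂x - ∂P/∂y) dx ∧ dy.
  ∂Q/∂x = 3*y
  ∂P/∂y = -6*y
  integrand = ∂Q/∂x - ∂P/∂y = 9*y.
Integrating over R: integral_0^1 integral_0^1 (9*y) dx dy = 9/2.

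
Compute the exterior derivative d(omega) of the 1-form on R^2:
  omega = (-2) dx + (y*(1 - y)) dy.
d(omega) = 0

For a 1-form omega = sum_i f_i dx_i, the exterior derivative is
  d(omega) = sum_{i < j} (∂f_j/∂x_i - ∂f_i/∂x_j) dx_i ∧ dx_j.

Assembling: d(omega) = 0.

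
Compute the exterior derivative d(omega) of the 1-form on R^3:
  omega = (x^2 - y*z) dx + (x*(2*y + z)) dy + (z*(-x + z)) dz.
d(omega) = (2*y + 2*z) dx ∧ dy + (y - z) dx ∧ dz + (-x) dy ∧ dz

For a 1-form omega = sum_i f_i dx_i, the exterior derivative is
  d(omega) = sum_{i < j} (∂f_j/∂x_i - ∂f_i/∂x_j) dx_i ∧ dx_j.
  coefficient of dx ∧ dy: ∂f_2/∂x - ∂f_1/∂y = ∂(x*(2*y + z))/∂x - ∂(x^2 - y*z)/∂y = 2*y + 2*z
  coefficient of dx ∧ dz: ∂f_3/∂x - ∂f_1/∂z = ∂(z*(-x + z))/∂x - ∂(x^2 - y*z)/∂z = y - z
  coefficient of dy ∧ dz: ∂f_3/∂y - ∂f_2/∂z = ∂(z*(-x + z))/∂y - ∂(x*(2*y + z))/∂z = -x
Assembling: d(omega) = (2*y + 2*z) dx ∧ dy + (y - z) dx ∧ dz + (-x) dy ∧ dz.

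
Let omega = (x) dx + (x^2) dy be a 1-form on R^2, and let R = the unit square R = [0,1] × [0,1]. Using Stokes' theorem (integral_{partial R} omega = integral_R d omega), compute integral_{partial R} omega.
integral_(partial R) omega = 1

Stokes: integral_partial_R omega = integral_R d omega with d omega = (∂Q/∂x - ∂P/∂y) dx ∧ dy.
  ∂Q/∂x = 2*x
  ∂P/∂y = 0
  integrand = ∂Q/∂x - ∂P/∂y = 2*x.
Integrating over R: integral_0^1 integral_0^1 (2*x) dx dy = 1.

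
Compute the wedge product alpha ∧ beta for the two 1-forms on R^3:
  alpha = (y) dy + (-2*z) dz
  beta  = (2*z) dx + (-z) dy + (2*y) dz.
alpha ∧ beta = (-2*y*z) dx ∧ dy + (2*y^2 - 2*z^2) dy ∧ dz + (4*z^2) dx ∧ dz

Distribute the wedge, using dx_i ∧ dx_j = -dx_j ∧ dx_i and dx_i ∧ dx_i = 0. For each pair (i, j) with i < j, the coefficient of dx_i ∧ dx_j in alpha ∧ beta is (alpha_i * beta_j - alpha_j * beta_i). Collecting: alpha ∧ beta = (-2*y*z) dx ∧ dy + (2*y^2 - 2*z^2) dy ∧ dz + (4*z^2) dx ∧ dz.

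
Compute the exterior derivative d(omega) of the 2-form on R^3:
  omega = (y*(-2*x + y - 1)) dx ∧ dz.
d(omega) = (2*x - 2*y + 1) dx ∧ dy ∧ dz

For a 2-form omega = sum_{i<j} g_{ij} dx_i ∧ dx_j, the exterior derivative is
  d(omega) = sum_{i<j} d(g_{ij}) ∧ dx_i ∧ dx_j = sum_{i<j, k} (∂g_{ij}/∂x_k) dx_k ∧ dx_i ∧ dx_j.
Expand each term, using dx_k ∧ dx_i ∧ dx_j = sgn(permutation) dx_{(a)} ∧ dx_{(b)} ∧ dx_{(c)} with (a < b < c) sorted:
  d(y*(-2*x + y - 1)) includes (∂/∂y)(y*(-2*x + y - 1)) dy = (-2*x + 2*y - 1) dy, which multiplied by dx ∧ dz gives (2*x - 2*y + 1) dx ∧ dy ∧ dz
Collecting like 3-forms: d(omega) = (2*x - 2*y + 1) dx ∧ dy ∧ dz.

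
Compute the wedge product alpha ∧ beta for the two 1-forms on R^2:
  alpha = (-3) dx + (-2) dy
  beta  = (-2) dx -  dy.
alpha ∧ beta = (-1) dx ∧ dy

Distribute the wedge, using dx_i ∧ dx_j = -dx_j ∧ dx_i and dx_i ∧ dx_i = 0. For each pair (i, j) with i < j, the coefficient of dx_i ∧ dx_j in alpha ∧ beta is (alpha_i * beta_j - alpha_j * beta_i). Collecting: alpha ∧ beta = (-1) dx ∧ dy.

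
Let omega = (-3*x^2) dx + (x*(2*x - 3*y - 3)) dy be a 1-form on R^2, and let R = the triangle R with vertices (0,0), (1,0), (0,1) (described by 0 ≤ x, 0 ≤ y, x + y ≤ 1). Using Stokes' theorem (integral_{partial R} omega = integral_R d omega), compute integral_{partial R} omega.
integral_(partial R) omega = -4/3

Stokes: integral_partial_R omega = integral_R d omega with d omega = (∂Q/∂x - ∂P/∂y) dx ∧ dy.
  ∂Q/∂x = 4*x - 3*y - 3
  ∂P/∂y = 0
  integrand = ∂Q/∂x - ∂P/∂y = 4*x - 3*y - 3.
Integrating over R: integral_0^1 integral_0^{1-x} (4*x - 3*y - 3) dy dx = -4/3.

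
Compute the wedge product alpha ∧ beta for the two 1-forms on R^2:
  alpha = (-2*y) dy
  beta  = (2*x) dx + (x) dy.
alpha ∧ beta = (4*x*y) dx ∧ dy

Distribute the wedge, using dx_i ∧ dx_j = -dx_j ∧ dx_i and dx_i ∧ dx_i = 0. For each pair (i, j) with i < j, the coefficient of dx_i ∧ dx_j in alpha ∧ beta is (alpha_i * beta_j - alpha_j * beta_i). Collecting: alpha ∧ beta = (4*x*y) dx ∧ dy.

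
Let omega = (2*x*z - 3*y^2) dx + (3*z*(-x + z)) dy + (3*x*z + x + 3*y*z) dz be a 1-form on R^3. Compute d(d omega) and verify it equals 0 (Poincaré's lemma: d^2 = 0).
d(d omega) = 0

Step 1: d omega = sum_{i<j} (∂f_j/∂x_i - ∂f_i/∂x_j) dx_i ∧ dx_j:
  coeff of dx ∧ dy: 6*y - 3*z
  coeff of dx ∧ dz: -2*x + 3*z + 1
  coeff of dy ∧ dz: 3*x - 3*z
Step 2: Apply d again to each 2-form coefficient. The only possible 3-form in R^3 is dx ∧ dy ∧ dz, with coefficient
  ∂(coeff of dy∧dz)/∂x - ∂(coeff of dx∧dz)/∂y + ∂(coeff of dx∧dy)/∂z
  = ∂/∂x (3*x - 3*z) - ∂/∂y (-2*x + 3*z + 1) + ∂/∂z (6*y - 3*z).
Each of these terms simplifies to sums of mixed partials that cancel in pairs. The result is 0 (by equality of mixed partials for smooth functions — Schwarz / Clairaut).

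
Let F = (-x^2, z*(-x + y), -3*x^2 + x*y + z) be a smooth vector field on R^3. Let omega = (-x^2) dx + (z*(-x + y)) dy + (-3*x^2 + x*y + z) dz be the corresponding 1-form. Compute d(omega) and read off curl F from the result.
d(omega) = (2*x - y) dy ∧ dz + (6*x - y) dz ∧ dx + (-z) dx ∧ dy; curl F = (2*x - y, 6*x - y, -z)

d omega = sum_{i<j} (∂f_j/∂x_i - ∂f_i/∂x_j) dx_i ∧ dx_j. Under the identification (dy ∧ dz, dz ∧ dx, dx ∧ dy) ↔ (e_x, e_y, e_z), the coefficients are exactly the components of curl F. Compute:
  ∂R/∂y - ∂Q/∂z = (x) - (-x + y) = 2*x - y
  ∂P/∂z - ∂R/∂x = (0) - (-6*x + y) = 6*x - y
  ∂Q/∂x - ∂P/∂y = (-z) - (0) = -z.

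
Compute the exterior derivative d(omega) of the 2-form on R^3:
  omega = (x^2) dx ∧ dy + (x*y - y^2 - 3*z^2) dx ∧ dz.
d(omega) = (-x + 2*y) dx ∧ dy ∧ dz

For a 2-form omega = sum_{i<j} g_{ij} dx_i ∧ dx_j, the exterior derivative is
  d(omega) = sum_{i<j} d(g_{ij}) ∧ dx_i ∧ dx_j = sum_{i<j, k} (∂g_{ij}/∂x_k) dx_k ∧ dx_i ∧ dx_j.
Expand each term, using dx_k ∧ dx_i ∧ dx_j = sgn(permutation) dx_{(a)} ∧ dx_{(b)} ∧ dx_{(c)} with (a < b < c) sorted:
  d(x*y - y^2 - 3*z^2) includes (∂/∂y)(x*y - y^2 - 3*z^2) dy = (x - 2*y) dy, which multiplied by dx ∧ dz gives (-x + 2*y) dx ∧ dy ∧ dz
Collecting like 3-forms: d(omega) = (-x + 2*y) dx ∧ dy ∧ dz.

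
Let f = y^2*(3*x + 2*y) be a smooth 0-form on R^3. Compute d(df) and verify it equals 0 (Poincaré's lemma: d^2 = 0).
d(df) = 0

Step 1: df = sum_i (∂f/∂x_i) dx_i = (3*y^2) dx + (6*y*(x + y)) dy + (0) dz.
Step 2: Apply d again. Using the 1-form formula, the coefficient of dx ∧ dy in d(df) is ∂^2 f/∂x ∂y - ∂^2 f/∂y ∂x = (6*y) - (6*y) = 0 (equality of mixed partials for smooth f).
Similarly for dx ∧ dz and dy ∧ dz — all coefficients vanish. So d(df) = 0.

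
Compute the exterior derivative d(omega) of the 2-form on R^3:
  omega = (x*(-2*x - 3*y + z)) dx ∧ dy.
d(omega) = (x) dx ∧ dy ∧ dz

For a 2-form omega = sum_{i<j} g_{ij} dx_i ∧ dx_j, the exterior derivative is
  d(omega) = sum_{i<j} d(g_{ij}) ∧ dx_i ∧ dx_j = sum_{i<j, k} (∂g_{ij}/∂x_k) dx_k ∧ dx_i ∧ dx_j.
Expand each term, using dx_k ∧ dx_i ∧ dx_j = sgn(permutation) dx_{(a)} ∧ dx_{(b)} ∧ dx_{(c)} with (a < b < c) sorted:
  d(x*(-2*x - 3*y + z)) includes (∂/∂z)(x*(-2*x - 3*y + z)) dz = (x) dz, which multiplied by dx ∧ dy gives (x) dx ∧ dy ∧ dz
Collecting like 3-forms: d(omega) = (x) dx ∧ dy ∧ dz.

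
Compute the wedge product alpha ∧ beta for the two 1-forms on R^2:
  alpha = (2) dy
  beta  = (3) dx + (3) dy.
alpha ∧ beta = (-6) dx ∧ dy

Distribute the wedge, using dx_i ∧ dx_j = -dx_j ∧ dx_i and dx_i ∧ dx_i = 0. For each pair (i, j) with i < j, the coefficient of dx_i ∧ dx_j in alpha ∧ beta is (alpha_i * beta_j - alpha_j * beta_i). Collecting: alpha ∧ beta = (-6) dx ∧ dy.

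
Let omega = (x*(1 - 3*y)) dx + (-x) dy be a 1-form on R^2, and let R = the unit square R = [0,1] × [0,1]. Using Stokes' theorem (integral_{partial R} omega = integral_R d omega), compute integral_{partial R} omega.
integral_(partial R) omega = 1/2

Stokes: integral_partial_R omega = integral_R d omega with d omega = (∂Q/∂x - ∂P/∂y) dx ∧ dy.
  ∂Q/∂x = -1
  ∂P/∂y = -3*x
  integrand = ∂Q/∂x - ∂P/∂y = 3*x - 1.
Integrating over R: integral_0^1 integral_0^1 (3*x - 1) dx dy = 1/2.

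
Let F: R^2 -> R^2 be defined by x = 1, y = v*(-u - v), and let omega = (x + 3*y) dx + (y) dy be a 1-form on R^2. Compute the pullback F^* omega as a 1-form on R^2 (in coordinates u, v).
F^* omega = (v^2*(u + v)) du + (v*(u^2 + 3*u*v + 2*v^2)) dv

Using F^*(f dg) = (f ∘ F) d(g ∘ F), substitute each coordinate x_i by F_i(u, v) in f_i, and replace dx_i by d F_i = (∂F_i/∂u) du + (∂F_i/∂v) dv.
  For the x component: f_1(F) = -3*u*v - 3*v^2 + 1; d F_1 = (0) du + (0) dv
  For the y component: f_2(F) = v*(-u - v); d F_2 = (-v) du + (-u - 2*v) dv
Combining and collecting du, dv coefficients:
  coeff of du: v^2*(u + v)
  coeff of dv: v*(u^2 + 3*u*v + 2*v^2)
F^* omega = (v^2*(u + v)) du + (v*(u^2 + 3*u*v + 2*v^2)) dv.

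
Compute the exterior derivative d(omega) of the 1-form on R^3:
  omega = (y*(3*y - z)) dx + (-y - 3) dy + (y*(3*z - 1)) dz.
d(omega) = (-6*y + z) dx ∧ dy + (y) dx ∧ dz + (3*z - 1) dy ∧ dz

For a 1-form omega = sum_i f_i dx_i, the exterior derivative is
  d(omega) = sum_{i < j} (∂f_j/∂x_i - ∂f_i/∂x_j) dx_i ∧ dx_j.
  coefficient of dx ∧ dy: ∂f_2/∂x - ∂f_1/∂y = ∂(-y - 3)/∂x - ∂(y*(3*y - z))/∂y = -6*y + z
  coefficient of dx ∧ dz: ∂f_3/∂x - ∂f_1/∂z = ∂(y*(3*z - 1))/∂x - ∂(y*(3*y - z))/∂z = y
  coefficient of dy ∧ dz: ∂f_3/∂y - ∂f_2/∂z = ∂(y*(3*z - 1))/∂y - ∂(-y - 3)/∂z = 3*z - 1
Assembling: d(omega) = (-6*y + z) dx ∧ dy + (y) dx ∧ dz + (3*z - 1) dy ∧ dz.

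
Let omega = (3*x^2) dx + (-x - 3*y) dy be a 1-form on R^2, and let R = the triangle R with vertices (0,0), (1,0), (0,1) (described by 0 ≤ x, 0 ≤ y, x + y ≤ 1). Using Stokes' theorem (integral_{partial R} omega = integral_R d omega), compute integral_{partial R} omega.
integral_(partial R) omega = -1/2

Stokes: integral_partial_R omega = integral_R d omega with d omega = (∂Q/∂x - ∂P/∂y) dx ∧ dy.
  ∂Q/∂x = -1
  ∂P/∂y = 0
  integrand = ∂Q/∂x - ∂P/∂y = -1.
Integrating over R: integral_0^1 integral_0^{1-x} (-1) dy dx = -1/2.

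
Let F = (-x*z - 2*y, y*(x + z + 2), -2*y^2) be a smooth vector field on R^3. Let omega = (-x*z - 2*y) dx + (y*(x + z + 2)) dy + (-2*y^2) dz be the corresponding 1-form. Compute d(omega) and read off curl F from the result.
d(omega) = (-5*y) dy ∧ dz + (-x) dz ∧ dx + (y + 2) dx ∧ dy; curl F = (-5*y, -x, y + 2)

d omega = sum_{i<j} (∂f_j/∂x_i - ∂f_i/∂x_j) dx_i ∧ dx_j. Under the identification (dy ∧ dz, dz ∧ dx, dx ∧ dy) ↔ (e_x, e_y, e_z), the coefficients are exactly the components of curl F. Compute:
  ∂R/∂y - ∂Q/∂z = (-4*y) - (y) = -5*y
  ∂P/∂z - ∂R/∂x = (-x) - (0) = -x
  ∂Q/∂x - ∂P/∂y = (y) - (-2) = y + 2.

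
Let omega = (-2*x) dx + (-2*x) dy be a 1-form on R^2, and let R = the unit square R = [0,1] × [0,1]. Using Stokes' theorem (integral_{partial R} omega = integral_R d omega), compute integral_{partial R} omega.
integral_(partial R) omega = -2

Stokes: integral_partial_R omega = integral_R d omega with d omega = (∂Q/∂x - ∂P/∂y) dx ∧ dy.
  ∂Q/∂x = -2
  ∂P/∂y = 0
  integrand = ∂Q/∂x - ∂P/∂y = -2.
Integrating over R: integral_0^1 integral_0^1 (-2) dx dy = -2.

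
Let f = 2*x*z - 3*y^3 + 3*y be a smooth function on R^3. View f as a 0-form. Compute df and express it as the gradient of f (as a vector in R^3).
df = (2*z) dx + (3 - 9*y^2) dy + (2*x) dz; grad f = (2*z, 3 - 9*y^2, 2*x)

For a 0-form f, d f = (∂f/∂x) dx + (∂f/∂y) dy + (∂f/∂z) dz. The components of the vector representation are exactly the entries of grad f in Cartesian coordinates:
  ∂f/∂x = 2*z
  ∂f/∂y = 3 - 9*y^2
  ∂f/∂z = 2*x.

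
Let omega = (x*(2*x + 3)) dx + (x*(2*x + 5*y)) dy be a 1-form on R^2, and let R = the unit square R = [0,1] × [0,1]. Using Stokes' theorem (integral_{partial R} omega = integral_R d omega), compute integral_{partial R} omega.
integral_(partial R) omega = 9/2

Stokes: integral_partial_R omega = integral_R d omega with d omega = (∂Q/∂x - ∂P/∂y) dx ∧ dy.
  ∂Q/∂x = 4*x + 5*y
  ∂P/∂y = 0
  integrand = ∂Q/∂x - ∂P/∂y = 4*x + 5*y.
Integrating over R: integral_0^1 integral_0^1 (4*x + 5*y) dx dy = 9/2.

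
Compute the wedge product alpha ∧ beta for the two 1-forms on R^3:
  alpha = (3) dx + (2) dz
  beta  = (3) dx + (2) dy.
alpha ∧ beta = (6) dx ∧ dy + (-6) dx ∧ dz + (-4) dy ∧ dz

Distribute the wedge, using dx_i ∧ dx_j = -dx_j ∧ dx_i and dx_i ∧ dx_i = 0. For each pair (i, j) with i < j, the coefficient of dx_i ∧ dx_j in alpha ∧ beta is (alpha_i * beta_j - alpha_j * beta_i). Collecting: alpha ∧ beta = (6) dx ∧ dy + (-6) dx ∧ dz + (-4) dy ∧ dz.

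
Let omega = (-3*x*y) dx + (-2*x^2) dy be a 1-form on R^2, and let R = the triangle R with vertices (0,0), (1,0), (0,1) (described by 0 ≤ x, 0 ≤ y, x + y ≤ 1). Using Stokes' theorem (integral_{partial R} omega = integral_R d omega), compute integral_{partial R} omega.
integral_(partial R) omega = -1/6

Stokes: integral_partial_R omega = integral_R d omega with d omega = (∂Q/∂x - ∂P/∂y) dx ∧ dy.
  ∂Q/∂x = -4*x
  ∂P/∂y = -3*x
  integrand = ∂Q/∂x - ∂P/∂y = -x.
Integrating over R: integral_0^1 integral_0^{1-x} (-x) dy dx = -1/6.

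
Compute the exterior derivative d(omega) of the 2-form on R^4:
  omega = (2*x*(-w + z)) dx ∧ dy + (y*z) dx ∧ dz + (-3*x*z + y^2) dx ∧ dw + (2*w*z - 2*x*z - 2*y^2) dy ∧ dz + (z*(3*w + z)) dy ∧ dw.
d(omega) = (2*x - 3*z) dx ∧ dy ∧ dz + (-2*x - 2*y) dx ∧ dy ∧ dw + (3*x) dx ∧ dz ∧ dw + (-3*w) dy ∧ dz ∧ dw

For a 2-form omega = sum_{i<j} g_{ij} dx_i ∧ dx_j, the exterior derivative is
  d(omega) = sum_{i<j} d(g_{ij}) ∧ dx_i ∧ dx_j = sum_{i<j, k} (∂g_{ij}/∂x_k) dx_k ∧ dx_i ∧ dx_j.
Expand each term, using dx_k ∧ dx_i ∧ dx_j = sgn(permutation) dx_{(a)} ∧ dx_{(b)} ∧ dx_{(c)} with (a < b < c) sorted:
  d(2*x*(-w + z)) includes (∂/∂z)(2*x*(-w + z)) dz = (2*x) dz, which multiplied by dx ∧ dy gives (2*x) dx ∧ dy ∧ dz
  d(2*x*(-w + z)) includes (∂/∂w)(2*x*(-w + z)) dw = (-2*x) dw, which multiplied by dx ∧ dy gives (-2*x) dx ∧ dy ∧ dw
  d(y*z) includes (∂/∂y)(y*z) dy = (z) dy, which multiplied by dx ∧ dz gives (-z) dx ∧ dy ∧ dz
  d(-3*x*z + y^2) includes (∂/∂y)(-3*x*z + y^2) dy = (2*y) dy, which multiplied by dx ∧ dw gives (-2*y) dx ∧ dy ∧ dw
  d(-3*x*z + y^2) includes (∂/∂z)(-3*x*z + y^2) dz = (-3*x) dz, which multiplied by dx ∧ dw gives (3*x) dx ∧ dz ∧ dw
  d(2*w*z - 2*x*z - 2*y^2) includes (∂/∂x)(2*w*z - 2*x*z - 2*y^2) dx = (-2*z) dx, which multiplied by dy ∧ dz gives (-2*z) dx ∧ dy ∧ dz
  d(2*w*z - 2*x*z - 2*y^2) includes (∂/∂w)(2*w*z - 2*x*z - 2*y^2) dw = (2*z) dw, which multiplied by dy ∧ dz gives (2*z) dy ∧ dz ∧ dw
  d(z*(3*w + z)) includes (∂/∂z)(z*(3*w + z)) dz = (3*w + 2*z) dz, which multiplied by dy ∧ dw gives (-3*w - 2*z) dy ∧ dz ∧ dw
Collecting like 3-forms: d(omega) = (2*x - 3*z) dx ∧ dy ∧ dz + (-2*x - 2*y) dx ∧ dy ∧ dw + (3*x) dx ∧ dz ∧ dw + (-3*w) dy ∧ dz ∧ dw.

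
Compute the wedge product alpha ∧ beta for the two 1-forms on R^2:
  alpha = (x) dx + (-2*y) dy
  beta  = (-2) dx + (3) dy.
alpha ∧ beta = (3*x - 4*y) dx ∧ dy

Distribute the wedge, using dx_i ∧ dx_j = -dx_j ∧ dx_i and dx_i ∧ dx_i = 0. For each pair (i, j) with i < j, the coefficient of dx_i ∧ dx_j in alpha ∧ beta is (alpha_i * beta_j - alpha_j * beta_i). Collecting: alpha ∧ beta = (3*x - 4*y) dx ∧ dy.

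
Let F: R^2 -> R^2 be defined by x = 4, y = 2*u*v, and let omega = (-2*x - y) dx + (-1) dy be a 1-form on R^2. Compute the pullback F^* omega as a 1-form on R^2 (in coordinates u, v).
F^* omega = (-2*v) du + (-2*u) dv

Using F^*(f dg) = (f ∘ F) d(g ∘ F), substitute each coordinate x_i by F_i(u, v) in f_i, and replace dx_i by d F_i = (∂F_i/∂u) du + (∂F_i/∂v) dv.
  For the x component: f_1(F) = -2*u*v - 8; d F_1 = (0) du + (0) dv
  For the y component: f_2(F) = -1; d F_2 = (2*v) du + (2*u) dv
Combining and collecting du, dv coefficients:
  coeff of du: -2*v
  coeff of dv: -2*u
F^* omega = (-2*v) du + (-2*u) dv.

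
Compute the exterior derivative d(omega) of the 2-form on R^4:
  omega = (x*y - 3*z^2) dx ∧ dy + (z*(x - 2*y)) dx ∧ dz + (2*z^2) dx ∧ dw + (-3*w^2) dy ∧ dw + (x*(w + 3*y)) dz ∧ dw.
d(omega) = (-4*z) dx ∧ dy ∧ dz + (w + 3*y - 4*z) dx ∧ dz ∧ dw + (3*x) dy ∧ dz ∧ dw

For a 2-form omega = sum_{i<j} g_{ij} dx_i ∧ dx_j, the exterior derivative is
  d(omega) = sum_{i<j} d(g_{ij}) ∧ dx_i ∧ dx_j = sum_{i<j, k} (∂g_{ij}/∂x_k) dx_k ∧ dx_i ∧ dx_j.
Expand each term, using dx_k ∧ dx_i ∧ dx_j = sgn(permutation) dx_{(a)} ∧ dx_{(b)} ∧ dx_{(c)} with (a < b < c) sorted:
  d(x*y - 3*z^2) includes (∂/∂z)(x*y - 3*z^2) dz = (-6*z) dz, which multiplied by dx ∧ dy gives (-6*z) dx ∧ dy ∧ dz
  d(z*(x - 2*y)) includes (∂/∂y)(z*(x - 2*y)) dy = (-2*z) dy, which multiplied by dx ∧ dz gives (2*z) dx ∧ dy ∧ dz
  d(2*z^2) includes (∂/∂z)(2*z^2) dz = (4*z) dz, which multiplied by dx ∧ dw gives (-4*z) dx ∧ dz ∧ dw
  d(x*(w + 3*y)) includes (∂/∂x)(x*(w + 3*y)) dx = (w + 3*y) dx, which multiplied by dz ∧ dw gives (w + 3*y) dx ∧ dz ∧ dw
  d(x*(w + 3*y)) includes (∂/∂y)(x*(w + 3*y)) dy = (3*x) dy, which multiplied by dz ∧ dw gives (3*x) dy ∧ dz ∧ dw
Collecting like 3-forms: d(omega) = (-4*z) dx ∧ dy ∧ dz + (w + 3*y - 4*z) dx ∧ dz ∧ dw + (3*x) dy ∧ dz ∧ dw.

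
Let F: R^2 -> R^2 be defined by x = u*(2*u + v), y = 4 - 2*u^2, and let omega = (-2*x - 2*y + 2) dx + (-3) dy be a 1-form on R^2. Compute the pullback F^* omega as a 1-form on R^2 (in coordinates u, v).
F^* omega = (-8*u^2*v - 2*u*v^2 - 12*u - 6*v) du + (2*u*(-u*v - 3)) dv

Using F^*(f dg) = (f ∘ F) d(g ∘ F), substitute each coordinate x_i by F_i(u, v) in f_i, and replace dx_i by d F_i = (∂F_i/∂u) du + (∂F_i/∂v) dv.
  For the x component: f_1(F) = -2*u*v - 6; d F_1 = (4*u + v) du + (u) dv
  For the y component: f_2(F) = -3; d F_2 = (-4*u) du + (0) dv
Combining and collecting du, dv coefficients:
  coeff of du: -8*u^2*v - 2*u*v^2 - 12*u - 6*v
  coeff of dv: 2*u*(-u*v - 3)
F^* omega = (-8*u^2*v - 2*u*v^2 - 12*u - 6*v) du + (2*u*(-u*v - 3)) dv.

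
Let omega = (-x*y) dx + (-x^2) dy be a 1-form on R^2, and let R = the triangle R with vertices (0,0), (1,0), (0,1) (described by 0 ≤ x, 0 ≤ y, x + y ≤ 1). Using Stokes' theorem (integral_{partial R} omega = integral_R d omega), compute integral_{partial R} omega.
integral_(partial R) omega = -1/6

Stokes: integral_partial_R omega = integral_R d omega with d omega = (∂Q/∂x - ∂P/∂y) dx ∧ dy.
  ∂Q/∂x = -2*x
  ∂P/∂y = -x
  integrand = ∂Q/∂x - ∂P/∂y = -x.
Integrating over R: integral_0^1 integral_0^{1-x} (-x) dy dx = -1/6.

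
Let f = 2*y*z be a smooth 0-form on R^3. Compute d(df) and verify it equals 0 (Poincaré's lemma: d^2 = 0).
d(df) = 0

Step 1: df = sum_i (∂f/∂x_i) dx_i = (0) dx + (2*z) dy + (2*y) dz.
Step 2: Apply d again. Using the 1-form formula, the coefficient of dx ∧ dy in d(df) is ∂^2 f/∂x ∂y - ∂^2 f/∂y ∂x = (0) - (0) = 0 (equality of mixed partials for smooth f).
Similarly for dx ∧ dz and dy ∧ dz — all coefficients vanish. So d(df) = 0.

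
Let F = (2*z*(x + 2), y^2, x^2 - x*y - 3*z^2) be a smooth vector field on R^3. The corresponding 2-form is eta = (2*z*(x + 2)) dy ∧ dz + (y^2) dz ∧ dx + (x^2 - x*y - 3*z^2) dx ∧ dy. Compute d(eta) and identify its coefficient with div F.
d(eta) = (2*y - 4*z) dx ∧ dy ∧ dz; div F = 2*y - 4*z

For a 2-form in R^3 of the form above, applying d gives a 3-form with coefficient ∂P/∂x + ∂Q/∂y + ∂R/∂z:
  ∂P/∂x = 2*z
  ∂Q/∂y = 2*y
  ∂R/∂z = -6*z
Sum = 2*y - 4*z, which is exactly div F.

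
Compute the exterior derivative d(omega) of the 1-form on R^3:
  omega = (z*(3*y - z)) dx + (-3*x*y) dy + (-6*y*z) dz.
d(omega) = (-3*y - 3*z) dx ∧ dy + (-3*y + 2*z) dx ∧ dz + (-6*z) dy ∧ dz

For a 1-form omega = sum_i f_i dx_i, the exterior derivative is
  d(omega) = sum_{i < j} (∂f_j/∂x_i - ∂f_i/∂x_j) dx_i ∧ dx_j.
  coefficient of dx ∧ dy: ∂f_2/∂x - ∂f_1/∂y = ∂(-3*x*y)/∂x - ∂(z*(3*y - z))/∂y = -3*y - 3*z
  coefficient of dx ∧ dz: ∂f_3/∂x - ∂f_1/∂z = ∂(-6*y*z)/∂x - ∂(z*(3*y - z))/∂z = -3*y + 2*z
  coefficient of dy ∧ dz: ∂f_3/∂y - ∂f_2/∂z = ∂(-6*y*z)/∂y - ∂(-3*x*y)/∂z = -6*z
Assembling: d(omega) = (-3*y - 3*z) dx ∧ dy + (-3*y + 2*z) dx ∧ dz + (-6*z) dy ∧ dz.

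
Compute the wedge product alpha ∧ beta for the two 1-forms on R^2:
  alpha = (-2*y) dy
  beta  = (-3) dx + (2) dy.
alpha ∧ beta = (-6*y) dx ∧ dy

Distribute the wedge, using dx_i ∧ dx_j = -dx_j ∧ dx_i and dx_i ∧ dx_i = 0. For each pair (i, j) with i < j, the coefficient of dx_i ∧ dx_j in alpha ∧ beta is (alpha_i * beta_j - alpha_j * beta_i). Collecting: alpha ∧ beta = (-6*y) dx ∧ dy.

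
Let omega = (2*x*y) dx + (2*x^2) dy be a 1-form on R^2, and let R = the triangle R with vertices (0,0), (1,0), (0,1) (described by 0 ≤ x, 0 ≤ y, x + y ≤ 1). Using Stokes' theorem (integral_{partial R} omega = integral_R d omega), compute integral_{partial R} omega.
integral_(partial R) omega = 1/3

Stokes: integral_partial_R omega = integral_R d omega with d omega = (∂Q/∂x - ∂P/∂y) dx ∧ dy.
  ∂Q/∂x = 4*x
  ∂P/∂y = 2*x
  integrand = ∂Q/∂x - ∂P/∂y = 2*x.
Integrating over R: integral_0^1 integral_0^{1-x} (2*x) dy dx = 1/3.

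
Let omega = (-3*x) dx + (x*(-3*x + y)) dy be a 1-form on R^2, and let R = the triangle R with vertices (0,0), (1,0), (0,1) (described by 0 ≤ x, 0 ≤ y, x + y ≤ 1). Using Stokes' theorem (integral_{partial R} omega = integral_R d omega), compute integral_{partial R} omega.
integral_(partial R) omega = -5/6

Stokes: integral_partial_R omega = integral_R d omega with d omega = (∂Q/∂x - ∂P/∂y) dx ∧ dy.
  ∂Q/∂x = -6*x + y
  ∂P/∂y = 0
  integrand = ∂Q/∂x - ∂P/∂y = -6*x + y.
Integrating over R: integral_0^1 integral_0^{1-x} (-6*x + y) dy dx = -5/6.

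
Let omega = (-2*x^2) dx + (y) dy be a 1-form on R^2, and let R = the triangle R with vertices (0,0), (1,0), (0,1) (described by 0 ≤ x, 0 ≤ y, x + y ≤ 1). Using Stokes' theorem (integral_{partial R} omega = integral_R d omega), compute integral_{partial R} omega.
integral_(partial R) omega = 0

Stokes: integral_partial_R omega = integral_R d omega with d omega = (∂Q/∂x - ∂P/∂y) dx ∧ dy.
  ∂Q/∂x = 0
  ∂P/∂y = 0
  integrand = ∂Q/∂x - ∂P/∂y = 0.
Integrating over R: integral_0^1 integral_0^{1-x} (0) dy dx = 0.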